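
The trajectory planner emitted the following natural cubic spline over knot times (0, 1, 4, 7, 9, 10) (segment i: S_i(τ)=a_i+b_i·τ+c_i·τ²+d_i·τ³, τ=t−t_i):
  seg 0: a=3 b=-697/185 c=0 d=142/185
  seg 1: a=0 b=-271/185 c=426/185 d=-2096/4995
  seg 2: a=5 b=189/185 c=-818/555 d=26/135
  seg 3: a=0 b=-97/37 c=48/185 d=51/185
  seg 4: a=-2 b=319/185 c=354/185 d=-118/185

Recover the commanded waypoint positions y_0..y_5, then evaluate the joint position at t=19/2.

y_0 = S_0(0) = a_0 = 3
y_1 = S_1(0) = a_1 = 0
y_2 = S_2(0) = a_2 = 5
y_3 = S_3(0) = a_3 = 0
y_4 = S_4(0) = a_4 = -2
y_5 = S_4(1) = 1
t_q=19/2 is in segment 4 (τ=1/2); S_4(τ)=-547/740

y_0=3 y_1=0 y_2=5 y_3=0 y_4=-2 y_5=1
S(19/2) = -547/740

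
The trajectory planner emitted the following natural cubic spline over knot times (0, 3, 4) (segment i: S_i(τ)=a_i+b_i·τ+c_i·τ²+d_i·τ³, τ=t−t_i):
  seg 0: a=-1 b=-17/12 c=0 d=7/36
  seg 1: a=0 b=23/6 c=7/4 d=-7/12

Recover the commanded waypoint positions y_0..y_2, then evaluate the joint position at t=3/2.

y_0 = S_0(0) = a_0 = -1
y_1 = S_1(0) = a_1 = 0
y_2 = S_1(1) = 5
t_q=3/2 is in segment 0 (τ=3/2); S_0(τ)=-79/32

y_0=-1 y_1=0 y_2=5
S(3/2) = -79/32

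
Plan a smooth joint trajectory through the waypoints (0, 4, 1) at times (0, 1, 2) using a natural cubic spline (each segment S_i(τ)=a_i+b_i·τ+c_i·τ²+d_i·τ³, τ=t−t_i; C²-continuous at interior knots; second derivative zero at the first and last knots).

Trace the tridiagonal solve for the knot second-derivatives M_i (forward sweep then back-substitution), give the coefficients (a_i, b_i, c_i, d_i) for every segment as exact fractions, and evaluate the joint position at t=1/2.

  seg 0: a=0 b=23/4 c=0 d=-7/4
  seg 1: a=4 b=1/2 c=-21/4 d=7/4
S(1/2) = 85/32

Δ: Δ0=4, Δ1=-3
row 1: diag=4, rhs=-42; c'=1/4, d'=-21/2
back: M1=-21/2
M: M0=0, M1=-21/2, M2=0
seg 0: a=0, c=M0/2=0, d=(M1−M0)/(6·1)=-7/4, b=Δ0−h0·(2M0+M1)/6=23/4
seg 1: a=4, c=M1/2=-21/4, d=(M2−M1)/(6·1)=7/4, b=Δ1−h1·(2M1+M2)/6=1/2
t_q=1/2 → seg 0, τ=1/2; S=0+23/4·τ+0·τ²+-7/4·τ³=85/32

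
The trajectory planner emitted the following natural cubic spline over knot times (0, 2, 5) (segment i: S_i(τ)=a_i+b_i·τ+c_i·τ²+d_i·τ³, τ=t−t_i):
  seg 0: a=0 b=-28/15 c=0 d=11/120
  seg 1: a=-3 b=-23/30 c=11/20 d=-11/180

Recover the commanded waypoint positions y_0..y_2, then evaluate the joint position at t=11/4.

y_0=0 y_1=-3 y_2=-2
S(11/4) = -4213/1280

y_0 = S_0(0) = a_0 = 0
y_1 = S_1(0) = a_1 = -3
y_2 = S_1(3) = -2
t_q=11/4 is in segment 1 (τ=3/4); S_1(τ)=-4213/1280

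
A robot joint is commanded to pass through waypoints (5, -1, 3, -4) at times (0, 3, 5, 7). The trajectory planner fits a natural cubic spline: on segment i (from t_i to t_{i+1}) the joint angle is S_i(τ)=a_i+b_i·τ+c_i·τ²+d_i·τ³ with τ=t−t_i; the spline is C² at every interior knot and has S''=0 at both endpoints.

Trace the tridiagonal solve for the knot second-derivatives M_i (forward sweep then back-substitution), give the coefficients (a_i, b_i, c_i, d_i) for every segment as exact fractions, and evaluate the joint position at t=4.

  seg 0: a=5 b=-281/76 c=0 d=43/228
  seg 1: a=-1 b=53/38 c=129/76 d=-53/76
  seg 2: a=3 b=-7/38 c=-189/76 d=63/152
S(4) = 53/38

Δ: Δ0=-2, Δ1=2, Δ2=-7/2
row 1: diag=10, rhs=24; c'=1/5, d'=12/5
row 2: denom=8−2·1/5=38/5; d'=(-33−2·12/5)/(38/5)=-189/38
back: M2=-189/38
back: M1=12/5−1/5·-189/38=129/38
M: M0=0, M1=129/38, M2=-189/38, M3=0
seg 0: a=5, c=M0/2=0, d=(M1−M0)/(6·3)=43/228, b=Δ0−h0·(2M0+M1)/6=-281/76
seg 1: a=-1, c=M1/2=129/76, d=(M2−M1)/(6·2)=-53/76, b=Δ1−h1·(2M1+M2)/6=53/38
seg 2: a=3, c=M2/2=-189/76, d=(M3−M2)/(6·2)=63/152, b=Δ2−h2·(2M2+M3)/6=-7/38
t_q=4 → seg 1, τ=1; S=-1+53/38·τ+129/76·τ²+-53/76·τ³=53/38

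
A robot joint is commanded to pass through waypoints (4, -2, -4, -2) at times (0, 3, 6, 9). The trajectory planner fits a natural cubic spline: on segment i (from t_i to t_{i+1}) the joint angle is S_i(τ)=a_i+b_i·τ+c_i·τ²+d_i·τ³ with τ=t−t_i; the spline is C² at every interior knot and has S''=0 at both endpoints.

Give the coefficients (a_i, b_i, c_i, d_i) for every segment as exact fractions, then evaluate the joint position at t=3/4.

Δ: Δ0=-2, Δ1=-2/3, Δ2=2/3
row 1: diag=12, rhs=8; c'=1/4, d'=2/3
row 2: denom=12−3·1/4=45/4; d'=(8−3·2/3)/(45/4)=8/15
back: M2=8/15
back: M1=2/3−1/4·8/15=8/15
M: M0=0, M1=8/15, M2=8/15, M3=0
seg 0: a=4, c=M0/2=0, d=(M1−M0)/(6·3)=4/135, b=Δ0−h0·(2M0+M1)/6=-34/15
seg 1: a=-2, c=M1/2=4/15, d=(M2−M1)/(6·3)=0, b=Δ1−h1·(2M1+M2)/6=-22/15
seg 2: a=-4, c=M2/2=4/15, d=(M3−M2)/(6·3)=-4/135, b=Δ2−h2·(2M2+M3)/6=2/15
t_q=3/4 → seg 0, τ=3/4; S=4+-34/15·τ+0·τ²+4/135·τ³=37/16

  seg 0: a=4 b=-34/15 c=0 d=4/135
  seg 1: a=-2 b=-22/15 c=4/15 d=0
  seg 2: a=-4 b=2/15 c=4/15 d=-4/135
S(3/4) = 37/16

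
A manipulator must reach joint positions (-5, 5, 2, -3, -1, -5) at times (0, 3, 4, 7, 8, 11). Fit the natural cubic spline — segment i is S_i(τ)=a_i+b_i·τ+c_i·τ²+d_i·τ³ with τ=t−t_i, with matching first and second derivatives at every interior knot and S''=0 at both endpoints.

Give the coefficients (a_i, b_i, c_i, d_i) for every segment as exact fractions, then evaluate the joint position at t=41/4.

Δ: Δ0=10/3, Δ1=-3, Δ2=-5/3, Δ3=2, Δ4=-4/3
row 1: diag=8, rhs=-38; c'=1/8, d'=-19/4
row 2: denom=8−1·1/8=63/8; d'=(8−1·-19/4)/(63/8)=34/21
row 3: denom=8−3·8/21=48/7; d'=(22−3·34/21)/(48/7)=5/2
row 4: denom=8−1·7/48=377/48; d'=(-20−1·5/2)/(377/48)=-1080/377
back: M4=-1080/377
back: M3=5/2−7/48·-1080/377=1100/377
back: M2=34/21−8/21·1100/377=574/1131
back: M1=-19/4−1/8·574/1131=-5444/1131
M: M0=0, M1=-5444/1131, M2=574/1131, M3=1100/377, M4=-1080/377, M5=0
seg 0: a=-5, c=M0/2=0, d=(M1−M0)/(6·3)=-2722/10179, b=Δ0−h0·(2M0+M1)/6=2164/377
seg 1: a=5, c=M1/2=-2722/1131, d=(M2−M1)/(6·1)=1003/1131, b=Δ1−h1·(2M1+M2)/6=-558/377
seg 2: a=2, c=M2/2=287/1131, d=(M3−M2)/(6·3)=47/351, b=Δ2−h2·(2M2+M3)/6=-4109/1131
seg 3: a=-3, c=M3/2=550/377, d=(M4−M3)/(6·1)=-1090/1131, b=Δ3−h3·(2M3+M4)/6=1702/1131
seg 4: a=-1, c=M4/2=-540/377, d=(M5−M4)/(6·3)=60/377, b=Δ4−h4·(2M4+M5)/6=1732/1131
t_q=41/4 → seg 4, τ=9/4; S=-1+1732/1131·τ+-540/377·τ²+60/377·τ³=-18053/6032

  seg 0: a=-5 b=2164/377 c=0 d=-2722/10179
  seg 1: a=5 b=-558/377 c=-2722/1131 d=1003/1131
  seg 2: a=2 b=-4109/1131 c=287/1131 d=47/351
  seg 3: a=-3 b=1702/1131 c=550/377 d=-1090/1131
  seg 4: a=-1 b=1732/1131 c=-540/377 d=60/377
S(41/4) = -18053/6032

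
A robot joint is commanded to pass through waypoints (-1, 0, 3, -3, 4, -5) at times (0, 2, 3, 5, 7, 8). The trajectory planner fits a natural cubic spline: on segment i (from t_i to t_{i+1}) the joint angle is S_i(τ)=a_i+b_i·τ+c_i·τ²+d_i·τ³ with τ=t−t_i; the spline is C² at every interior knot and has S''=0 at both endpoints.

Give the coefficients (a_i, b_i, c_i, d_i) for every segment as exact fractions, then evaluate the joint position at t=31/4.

Δ: Δ0=1/2, Δ1=3, Δ2=-3, Δ3=7/2, Δ4=-9
row 1: diag=6, rhs=15; c'=1/6, d'=5/2
row 2: denom=6−1·1/6=35/6; d'=(-36−1·5/2)/(35/6)=-33/5
row 3: denom=8−2·12/35=256/35; d'=(39−2·-33/5)/(256/35)=1827/256
row 4: denom=6−2·35/128=349/64; d'=(-75−2·1827/256)/(349/64)=-11427/698
back: M4=-11427/698
back: M3=1827/256−35/128·-11427/698=4053/349
back: M2=-33/5−12/35·4053/349=-3693/349
back: M1=5/2−1/6·-3693/349=1488/349
M: M0=0, M1=1488/349, M2=-3693/349, M3=4053/349, M4=-11427/698, M5=0
seg 0: a=-1, c=M0/2=0, d=(M1−M0)/(6·2)=124/349, b=Δ0−h0·(2M0+M1)/6=-643/698
seg 1: a=0, c=M1/2=744/349, d=(M2−M1)/(6·1)=-1727/698, b=Δ1−h1·(2M1+M2)/6=2333/698
seg 2: a=3, c=M2/2=-3693/698, d=(M3−M2)/(6·2)=1291/698, b=Δ2−h2·(2M2+M3)/6=64/349
seg 3: a=-3, c=M3/2=4053/698, d=(M4−M3)/(6·2)=-6511/2792, b=Δ3−h3·(2M3+M4)/6=424/349
seg 4: a=4, c=M4/2=-11427/1396, d=(M5−M4)/(6·1)=3809/1396, b=Δ4−h4·(2M4+M5)/6=-2473/698
t_q=31/4 → seg 4, τ=3/4; S=4+-2473/698·τ+-11427/1396·τ²+3809/1396·τ³=-188561/89344

  seg 0: a=-1 b=-643/698 c=0 d=124/349
  seg 1: a=0 b=2333/698 c=744/349 d=-1727/698
  seg 2: a=3 b=64/349 c=-3693/698 d=1291/698
  seg 3: a=-3 b=424/349 c=4053/698 d=-6511/2792
  seg 4: a=4 b=-2473/698 c=-11427/1396 d=3809/1396
S(31/4) = -188561/89344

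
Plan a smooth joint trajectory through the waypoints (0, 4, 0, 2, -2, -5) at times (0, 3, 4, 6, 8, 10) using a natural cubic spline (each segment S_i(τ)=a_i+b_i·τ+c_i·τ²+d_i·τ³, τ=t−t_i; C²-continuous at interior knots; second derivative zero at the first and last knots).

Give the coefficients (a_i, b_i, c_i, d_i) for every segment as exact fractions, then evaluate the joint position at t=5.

Δ: Δ0=4/3, Δ1=-4, Δ2=1, Δ3=-2, Δ4=-3/2
row 1: diag=8, rhs=-32; c'=1/8, d'=-4
row 2: denom=6−1·1/8=47/8; d'=(30−1·-4)/(47/8)=272/47
row 3: denom=8−2·16/47=344/47; d'=(-18−2·272/47)/(344/47)=-695/172
row 4: denom=8−2·47/172=641/86; d'=(3−2·-695/172)/(641/86)=953/641
back: M4=953/641
back: M3=-695/172−47/172·953/641=-5701/1282
back: M2=272/47−16/47·-5701/1282=4680/641
back: M1=-4−1/8·4680/641=-3149/641
M: M0=0, M1=-3149/641, M2=4680/641, M3=-5701/1282, M4=953/641, M5=0
seg 0: a=0, c=M0/2=0, d=(M1−M0)/(6·3)=-3149/11538, b=Δ0−h0·(2M0+M1)/6=14575/3846
seg 1: a=4, c=M1/2=-3149/1282, d=(M2−M1)/(6·1)=7829/3846, b=Δ1−h1·(2M1+M2)/6=-6883/1923
seg 2: a=0, c=M2/2=2340/641, d=(M3−M2)/(6·2)=-15061/15384, b=Δ2−h2·(2M2+M3)/6=-9173/3846
seg 3: a=2, c=M3/2=-5701/2564, d=(M4−M3)/(6·2)=7607/15384, b=Δ3−h3·(2M3+M4)/6=902/1923
seg 4: a=-2, c=M4/2=953/1282, d=(M5−M4)/(6·2)=-953/7692, b=Δ4−h4·(2M4+M5)/6=-9581/3846
t_q=5 → seg 2, τ=1; S=0+-9173/3846·τ+2340/641·τ²+-15061/15384·τ³=1469/5128

  seg 0: a=0 b=14575/3846 c=0 d=-3149/11538
  seg 1: a=4 b=-6883/1923 c=-3149/1282 d=7829/3846
  seg 2: a=0 b=-9173/3846 c=2340/641 d=-15061/15384
  seg 3: a=2 b=902/1923 c=-5701/2564 d=7607/15384
  seg 4: a=-2 b=-9581/3846 c=953/1282 d=-953/7692
S(5) = 1469/5128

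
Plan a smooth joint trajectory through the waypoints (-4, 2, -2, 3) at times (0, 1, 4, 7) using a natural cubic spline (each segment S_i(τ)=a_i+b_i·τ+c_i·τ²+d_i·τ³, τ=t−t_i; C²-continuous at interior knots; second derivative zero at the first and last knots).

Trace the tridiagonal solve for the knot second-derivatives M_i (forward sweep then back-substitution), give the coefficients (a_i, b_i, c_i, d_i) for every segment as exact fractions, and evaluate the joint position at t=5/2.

  seg 0: a=-4 b=619/87 c=0 d=-97/87
  seg 1: a=2 b=328/87 c=-97/29 d=143/261
  seg 2: a=-2 b=-131/87 c=46/29 d=-46/261
S(5/2) = 459/232

Δ: Δ0=6, Δ1=-4/3, Δ2=5/3
row 1: diag=8, rhs=-44; c'=3/8, d'=-11/2
row 2: denom=12−3·3/8=87/8; d'=(18−3·-11/2)/(87/8)=92/29
back: M2=92/29
back: M1=-11/2−3/8·92/29=-194/29
M: M0=0, M1=-194/29, M2=92/29, M3=0
seg 0: a=-4, c=M0/2=0, d=(M1−M0)/(6·1)=-97/87, b=Δ0−h0·(2M0+M1)/6=619/87
seg 1: a=2, c=M1/2=-97/29, d=(M2−M1)/(6·3)=143/261, b=Δ1−h1·(2M1+M2)/6=328/87
seg 2: a=-2, c=M2/2=46/29, d=(M3−M2)/(6·3)=-46/261, b=Δ2−h2·(2M2+M3)/6=-131/87
t_q=5/2 → seg 1, τ=3/2; S=2+328/87·τ+-97/29·τ²+143/261·τ³=459/232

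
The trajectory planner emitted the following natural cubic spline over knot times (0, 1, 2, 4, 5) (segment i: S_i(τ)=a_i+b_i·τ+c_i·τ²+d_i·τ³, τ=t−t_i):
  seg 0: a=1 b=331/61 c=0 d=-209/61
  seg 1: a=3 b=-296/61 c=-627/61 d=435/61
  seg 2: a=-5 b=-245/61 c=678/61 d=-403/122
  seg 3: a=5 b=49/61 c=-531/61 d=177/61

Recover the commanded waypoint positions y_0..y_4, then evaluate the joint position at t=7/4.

y_0 = S_0(0) = a_0 = 1
y_1 = S_1(0) = a_1 = 3
y_2 = S_2(0) = a_2 = -5
y_3 = S_3(0) = a_3 = 5
y_4 = S_3(1) = 0
t_q=7/4 is in segment 1 (τ=3/4); S_1(τ)=-13323/3904

y_0=1 y_1=3 y_2=-5 y_3=5 y_4=0
S(7/4) = -13323/3904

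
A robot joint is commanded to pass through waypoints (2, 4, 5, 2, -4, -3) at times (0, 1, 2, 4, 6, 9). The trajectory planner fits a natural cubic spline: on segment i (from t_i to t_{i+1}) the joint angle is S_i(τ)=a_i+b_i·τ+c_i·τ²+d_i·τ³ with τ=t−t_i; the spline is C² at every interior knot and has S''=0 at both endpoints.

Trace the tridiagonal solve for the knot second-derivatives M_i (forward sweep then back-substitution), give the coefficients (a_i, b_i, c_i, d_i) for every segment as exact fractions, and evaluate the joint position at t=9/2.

Δ: Δ0=2, Δ1=1, Δ2=-3/2, Δ3=-3, Δ4=1/3
row 1: diag=4, rhs=-6; c'=1/4, d'=-3/2
row 2: denom=6−1·1/4=23/4; d'=(-15−1·-3/2)/(23/4)=-54/23
row 3: denom=8−2·8/23=168/23; d'=(-9−2·-54/23)/(168/23)=-33/56
row 4: denom=10−2·23/84=397/42; d'=(20−2·-33/56)/(397/42)=1779/794
back: M4=1779/794
back: M3=-33/56−23/84·1779/794=-955/794
back: M2=-54/23−8/23·-955/794=-766/397
back: M1=-3/2−1/4·-766/397=-404/397
M: M0=0, M1=-404/397, M2=-766/397, M3=-955/794, M4=1779/794, M5=0
seg 0: a=2, c=M0/2=0, d=(M1−M0)/(6·1)=-202/1191, b=Δ0−h0·(2M0+M1)/6=2584/1191
seg 1: a=4, c=M1/2=-202/397, d=(M2−M1)/(6·1)=-181/1191, b=Δ1−h1·(2M1+M2)/6=1978/1191
seg 2: a=5, c=M2/2=-383/397, d=(M3−M2)/(6·2)=577/9528, b=Δ2−h2·(2M2+M3)/6=223/1191
seg 3: a=2, c=M3/2=-955/1588, d=(M4−M3)/(6·2)=1367/4764, b=Δ3−h3·(2M3+M4)/6=-7015/2382
seg 4: a=-4, c=M4/2=1779/1588, d=(M5−M4)/(6·3)=-593/4764, b=Δ4−h4·(2M4+M5)/6=-4543/2382
t_q=9/2 → seg 3, τ=1/2; S=2+-7015/2382·τ+-955/1588·τ²+1367/4764·τ³=5247/12704

  seg 0: a=2 b=2584/1191 c=0 d=-202/1191
  seg 1: a=4 b=1978/1191 c=-202/397 d=-181/1191
  seg 2: a=5 b=223/1191 c=-383/397 d=577/9528
  seg 3: a=2 b=-7015/2382 c=-955/1588 d=1367/4764
  seg 4: a=-4 b=-4543/2382 c=1779/1588 d=-593/4764
S(9/2) = 5247/12704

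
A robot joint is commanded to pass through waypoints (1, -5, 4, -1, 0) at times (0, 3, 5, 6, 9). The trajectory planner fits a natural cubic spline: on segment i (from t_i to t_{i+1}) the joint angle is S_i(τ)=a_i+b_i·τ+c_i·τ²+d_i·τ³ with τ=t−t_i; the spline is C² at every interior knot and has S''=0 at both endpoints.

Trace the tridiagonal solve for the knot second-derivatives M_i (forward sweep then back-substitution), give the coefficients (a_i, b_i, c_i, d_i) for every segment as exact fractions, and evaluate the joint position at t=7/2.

Δ: Δ0=-2, Δ1=9/2, Δ2=-5, Δ3=1/3
row 1: diag=10, rhs=39; c'=1/5, d'=39/10
row 2: denom=6−2·1/5=28/5; d'=(-57−2·39/10)/(28/5)=-81/7
row 3: denom=8−1·5/28=219/28; d'=(32−1·-81/7)/(219/28)=1220/219
back: M3=1220/219
back: M2=-81/7−5/28·1220/219=-2752/219
back: M1=39/10−1/5·-2752/219=2809/438
M: M0=0, M1=2809/438, M2=-2752/219, M3=1220/219, M4=0
seg 0: a=1, c=M0/2=0, d=(M1−M0)/(6·3)=2809/7884, b=Δ0−h0·(2M0+M1)/6=-4561/876
seg 1: a=-5, c=M1/2=2809/876, d=(M2−M1)/(6·2)=-2771/1752, b=Δ1−h1·(2M1+M2)/6=1933/438
seg 2: a=4, c=M2/2=-1376/219, d=(M3−M2)/(6·1)=662/219, b=Δ2−h2·(2M2+M3)/6=-127/73
seg 3: a=-1, c=M3/2=610/219, d=(M4−M3)/(6·3)=-610/1971, b=Δ3−h3·(2M3+M4)/6=-1147/219
t_q=7/2 → seg 1, τ=1/2; S=-5+1933/438·τ+2809/876·τ²+-2771/1752·τ³=-10229/4672

  seg 0: a=1 b=-4561/876 c=0 d=2809/7884
  seg 1: a=-5 b=1933/438 c=2809/876 d=-2771/1752
  seg 2: a=4 b=-127/73 c=-1376/219 d=662/219
  seg 3: a=-1 b=-1147/219 c=610/219 d=-610/1971
S(7/2) = -10229/4672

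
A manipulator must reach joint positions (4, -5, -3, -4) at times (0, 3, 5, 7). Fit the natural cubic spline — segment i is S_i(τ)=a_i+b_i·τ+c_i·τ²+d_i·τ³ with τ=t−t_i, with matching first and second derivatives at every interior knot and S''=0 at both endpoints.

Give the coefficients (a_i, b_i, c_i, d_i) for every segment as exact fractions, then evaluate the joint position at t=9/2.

  seg 0: a=4 b=-333/76 c=0 d=35/228
  seg 1: a=-5 b=-9/38 c=105/76 d=-29/76
  seg 2: a=-3 b=27/38 c=-69/76 d=23/152
S(9/2) = -2149/608

Δ: Δ0=-3, Δ1=1, Δ2=-1/2
row 1: diag=10, rhs=24; c'=1/5, d'=12/5
row 2: denom=8−2·1/5=38/5; d'=(-9−2·12/5)/(38/5)=-69/38
back: M2=-69/38
back: M1=12/5−1/5·-69/38=105/38
M: M0=0, M1=105/38, M2=-69/38, M3=0
seg 0: a=4, c=M0/2=0, d=(M1−M0)/(6·3)=35/228, b=Δ0−h0·(2M0+M1)/6=-333/76
seg 1: a=-5, c=M1/2=105/76, d=(M2−M1)/(6·2)=-29/76, b=Δ1−h1·(2M1+M2)/6=-9/38
seg 2: a=-3, c=M2/2=-69/76, d=(M3−M2)/(6·2)=23/152, b=Δ2−h2·(2M2+M3)/6=27/38
t_q=9/2 → seg 1, τ=3/2; S=-5+-9/38·τ+105/76·τ²+-29/76·τ³=-2149/608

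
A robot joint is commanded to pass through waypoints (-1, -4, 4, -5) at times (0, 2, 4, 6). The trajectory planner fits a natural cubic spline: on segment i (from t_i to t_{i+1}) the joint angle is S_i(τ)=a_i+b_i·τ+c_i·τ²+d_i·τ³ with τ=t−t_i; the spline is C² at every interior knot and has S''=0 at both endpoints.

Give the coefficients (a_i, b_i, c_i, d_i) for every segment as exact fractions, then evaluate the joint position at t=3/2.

  seg 0: a=-1 b=-53/15 c=0 d=61/120
  seg 1: a=-4 b=77/30 c=61/20 d=-7/6
  seg 2: a=4 b=23/30 c=-79/20 d=79/120
S(3/2) = -1467/320

Δ: Δ0=-3/2, Δ1=4, Δ2=-9/2
row 1: diag=8, rhs=33; c'=1/4, d'=33/8
row 2: denom=8−2·1/4=15/2; d'=(-51−2·33/8)/(15/2)=-79/10
back: M2=-79/10
back: M1=33/8−1/4·-79/10=61/10
M: M0=0, M1=61/10, M2=-79/10, M3=0
seg 0: a=-1, c=M0/2=0, d=(M1−M0)/(6·2)=61/120, b=Δ0−h0·(2M0+M1)/6=-53/15
seg 1: a=-4, c=M1/2=61/20, d=(M2−M1)/(6·2)=-7/6, b=Δ1−h1·(2M1+M2)/6=77/30
seg 2: a=4, c=M2/2=-79/20, d=(M3−M2)/(6·2)=79/120, b=Δ2−h2·(2M2+M3)/6=23/30
t_q=3/2 → seg 0, τ=3/2; S=-1+-53/15·τ+0·τ²+61/120·τ³=-1467/320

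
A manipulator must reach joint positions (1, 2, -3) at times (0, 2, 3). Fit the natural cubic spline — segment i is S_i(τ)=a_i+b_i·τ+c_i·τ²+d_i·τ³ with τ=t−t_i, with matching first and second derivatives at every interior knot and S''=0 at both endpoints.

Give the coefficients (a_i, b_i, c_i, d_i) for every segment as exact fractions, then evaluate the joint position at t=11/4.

Δ: Δ0=1/2, Δ1=-5
row 1: diag=6, rhs=-33; c'=1/6, d'=-11/2
back: M1=-11/2
M: M0=0, M1=-11/2, M2=0
seg 0: a=1, c=M0/2=0, d=(M1−M0)/(6·2)=-11/24, b=Δ0−h0·(2M0+M1)/6=7/3
seg 1: a=2, c=M1/2=-11/4, d=(M2−M1)/(6·1)=11/12, b=Δ1−h1·(2M1+M2)/6=-19/6
t_q=11/4 → seg 1, τ=3/4; S=2+-19/6·τ+-11/4·τ²+11/12·τ³=-393/256

  seg 0: a=1 b=7/3 c=0 d=-11/24
  seg 1: a=2 b=-19/6 c=-11/4 d=11/12
S(11/4) = -393/256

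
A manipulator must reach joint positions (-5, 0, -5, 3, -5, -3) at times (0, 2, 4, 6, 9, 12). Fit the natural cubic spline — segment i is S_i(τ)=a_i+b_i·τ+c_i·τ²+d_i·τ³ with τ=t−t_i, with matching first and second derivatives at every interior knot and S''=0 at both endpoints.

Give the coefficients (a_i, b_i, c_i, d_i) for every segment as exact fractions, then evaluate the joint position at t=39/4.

  seg 0: a=-5 b=2308/523 c=0 d=-2001/4184
  seg 1: a=0 b=-1387/1046 c=-6003/2092 d=4775/4184
  seg 2: a=-5 b=466/523 c=4161/1046 d=-2535/2092
  seg 3: a=3 b=1183/523 c=-1722/523 d=7765/14121
  seg 4: a=-5 b=-1384/523 c=2599/1569 d=-2599/14121
S(39/4) = -205203/33472

Δ: Δ0=5/2, Δ1=-5/2, Δ2=4, Δ3=-8/3, Δ4=2/3
row 1: diag=8, rhs=-30; c'=1/4, d'=-15/4
row 2: denom=8−2·1/4=15/2; d'=(39−2·-15/4)/(15/2)=31/5
row 3: denom=10−2·4/15=142/15; d'=(-40−2·31/5)/(142/15)=-393/71
row 4: denom=12−3·45/142=1569/142; d'=(20−3·-393/71)/(1569/142)=5198/1569
back: M4=5198/1569
back: M3=-393/71−45/142·5198/1569=-3444/523
back: M2=31/5−4/15·-3444/523=4161/523
back: M1=-15/4−1/4·4161/523=-6003/1046
M: M0=0, M1=-6003/1046, M2=4161/523, M3=-3444/523, M4=5198/1569, M5=0
seg 0: a=-5, c=M0/2=0, d=(M1−M0)/(6·2)=-2001/4184, b=Δ0−h0·(2M0+M1)/6=2308/523
seg 1: a=0, c=M1/2=-6003/2092, d=(M2−M1)/(6·2)=4775/4184, b=Δ1−h1·(2M1+M2)/6=-1387/1046
seg 2: a=-5, c=M2/2=4161/1046, d=(M3−M2)/(6·2)=-2535/2092, b=Δ2−h2·(2M2+M3)/6=466/523
seg 3: a=3, c=M3/2=-1722/523, d=(M4−M3)/(6·3)=7765/14121, b=Δ3−h3·(2M3+M4)/6=1183/523
seg 4: a=-5, c=M4/2=2599/1569, d=(M5−M4)/(6·3)=-2599/14121, b=Δ4−h4·(2M4+M5)/6=-1384/523
t_q=39/4 → seg 4, τ=3/4; S=-5+-1384/523·τ+2599/1569·τ²+-2599/14121·τ³=-205203/33472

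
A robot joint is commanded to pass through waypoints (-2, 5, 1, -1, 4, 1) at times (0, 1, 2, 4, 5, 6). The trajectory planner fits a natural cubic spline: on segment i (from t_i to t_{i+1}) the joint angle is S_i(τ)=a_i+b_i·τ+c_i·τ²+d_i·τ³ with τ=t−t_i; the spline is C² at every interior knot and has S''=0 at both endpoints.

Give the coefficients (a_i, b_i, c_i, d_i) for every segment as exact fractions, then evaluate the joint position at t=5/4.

Δ: Δ0=7, Δ1=-4, Δ2=-1, Δ3=5, Δ4=-3
row 1: diag=4, rhs=-66; c'=1/4, d'=-33/2
row 2: denom=6−1·1/4=23/4; d'=(18−1·-33/2)/(23/4)=6
row 3: denom=6−2·8/23=122/23; d'=(36−2·6)/(122/23)=276/61
row 4: denom=4−1·23/122=465/122; d'=(-48−1·276/61)/(465/122)=-2136/155
back: M4=-2136/155
back: M3=276/61−23/122·-2136/155=1104/155
back: M2=6−8/23·1104/155=546/155
back: M1=-33/2−1/4·546/155=-2694/155
M: M0=0, M1=-2694/155, M2=546/155, M3=1104/155, M4=-2136/155, M5=0
seg 0: a=-2, c=M0/2=0, d=(M1−M0)/(6·1)=-449/155, b=Δ0−h0·(2M0+M1)/6=1534/155
seg 1: a=5, c=M1/2=-1347/155, d=(M2−M1)/(6·1)=108/31, b=Δ1−h1·(2M1+M2)/6=187/155
seg 2: a=1, c=M2/2=273/155, d=(M3−M2)/(6·2)=3/10, b=Δ2−h2·(2M2+M3)/6=-887/155
seg 3: a=-1, c=M3/2=552/155, d=(M4−M3)/(6·1)=-108/31, b=Δ3−h3·(2M3+M4)/6=763/155
seg 4: a=4, c=M4/2=-1068/155, d=(M5−M4)/(6·1)=356/155, b=Δ4−h4·(2M4+M5)/6=247/155
t_q=5/4 → seg 1, τ=1/4; S=5+187/155·τ+-1347/155·τ²+108/31·τ³=746/155

  seg 0: a=-2 b=1534/155 c=0 d=-449/155
  seg 1: a=5 b=187/155 c=-1347/155 d=108/31
  seg 2: a=1 b=-887/155 c=273/155 d=3/10
  seg 3: a=-1 b=763/155 c=552/155 d=-108/31
  seg 4: a=4 b=247/155 c=-1068/155 d=356/155
S(5/4) = 746/155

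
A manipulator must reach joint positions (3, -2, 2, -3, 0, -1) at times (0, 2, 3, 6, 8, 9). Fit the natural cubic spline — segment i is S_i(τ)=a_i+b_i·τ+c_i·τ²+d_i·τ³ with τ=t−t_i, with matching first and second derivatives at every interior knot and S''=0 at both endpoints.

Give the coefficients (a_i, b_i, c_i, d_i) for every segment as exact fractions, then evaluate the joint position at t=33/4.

Δ: Δ0=-5/2, Δ1=4, Δ2=-5/3, Δ3=3/2, Δ4=-1
row 1: diag=6, rhs=39; c'=1/6, d'=13/2
row 2: denom=8−1·1/6=47/6; d'=(-34−1·13/2)/(47/6)=-243/47
row 3: denom=10−3·18/47=416/47; d'=(19−3·-243/47)/(416/47)=811/208
row 4: denom=6−2·47/208=577/104; d'=(-15−2·811/208)/(577/104)=-2371/577
back: M4=-2371/577
back: M3=811/208−47/208·-2371/577=5571/1154
back: M2=-243/47−18/47·5571/1154=-4050/577
back: M1=13/2−1/6·-4050/577=8851/1154
M: M0=0, M1=8851/1154, M2=-4050/577, M3=5571/1154, M4=-2371/577, M5=0
seg 0: a=3, c=M0/2=0, d=(M1−M0)/(6·2)=8851/13848, b=Δ0−h0·(2M0+M1)/6=-8753/1731
seg 1: a=-2, c=M1/2=8851/2308, d=(M2−M1)/(6·1)=-16951/6924, b=Δ1−h1·(2M1+M2)/6=9047/3462
seg 2: a=2, c=M2/2=-2025/577, d=(M3−M2)/(6·3)=1519/2308, b=Δ2−h2·(2M2+M3)/6=20347/6924
seg 3: a=-3, c=M3/2=5571/2308, d=(M4−M3)/(6·2)=-10313/13848, b=Δ3−h3·(2M3+M4)/6=-1207/3462
seg 4: a=0, c=M4/2=-2371/1154, d=(M5−M4)/(6·1)=2371/3462, b=Δ4−h4·(2M4+M5)/6=640/1731
t_q=33/4 → seg 4, τ=1/4; S=0+640/1731·τ+-2371/1154·τ²+2371/3462·τ³=-1867/73856

  seg 0: a=3 b=-8753/1731 c=0 d=8851/13848
  seg 1: a=-2 b=9047/3462 c=8851/2308 d=-16951/6924
  seg 2: a=2 b=20347/6924 c=-2025/577 d=1519/2308
  seg 3: a=-3 b=-1207/3462 c=5571/2308 d=-10313/13848
  seg 4: a=0 b=640/1731 c=-2371/1154 d=2371/3462
S(33/4) = -1867/73856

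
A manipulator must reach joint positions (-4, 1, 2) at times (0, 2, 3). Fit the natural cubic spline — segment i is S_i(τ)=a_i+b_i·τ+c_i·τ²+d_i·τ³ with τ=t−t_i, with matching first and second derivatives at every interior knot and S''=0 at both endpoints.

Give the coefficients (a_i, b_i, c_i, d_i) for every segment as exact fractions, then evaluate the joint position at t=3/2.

  seg 0: a=-4 b=3 c=0 d=-1/8
  seg 1: a=1 b=3/2 c=-3/4 d=1/4
S(3/2) = 5/64

Δ: Δ0=5/2, Δ1=1
row 1: diag=6, rhs=-9; c'=1/6, d'=-3/2
back: M1=-3/2
M: M0=0, M1=-3/2, M2=0
seg 0: a=-4, c=M0/2=0, d=(M1−M0)/(6·2)=-1/8, b=Δ0−h0·(2M0+M1)/6=3
seg 1: a=1, c=M1/2=-3/4, d=(M2−M1)/(6·1)=1/4, b=Δ1−h1·(2M1+M2)/6=3/2
t_q=3/2 → seg 0, τ=3/2; S=-4+3·τ+0·τ²+-1/8·τ³=5/64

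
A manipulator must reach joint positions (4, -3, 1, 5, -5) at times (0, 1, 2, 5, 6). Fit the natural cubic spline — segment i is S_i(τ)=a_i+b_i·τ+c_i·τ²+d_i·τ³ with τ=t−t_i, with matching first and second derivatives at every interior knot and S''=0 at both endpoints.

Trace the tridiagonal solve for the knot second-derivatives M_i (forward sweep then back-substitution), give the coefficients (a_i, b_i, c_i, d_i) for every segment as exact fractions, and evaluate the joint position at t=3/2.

Δ: Δ0=-7, Δ1=4, Δ2=4/3, Δ3=-10
row 1: diag=4, rhs=66; c'=1/4, d'=33/2
row 2: denom=8−1·1/4=31/4; d'=(-16−1·33/2)/(31/4)=-130/31
row 3: denom=8−3·12/31=212/31; d'=(-68−3·-130/31)/(212/31)=-859/106
back: M3=-859/106
back: M2=-130/31−12/31·-859/106=-56/53
back: M1=33/2−1/4·-56/53=1777/106
M: M0=0, M1=1777/106, M2=-56/53, M3=-859/106, M4=0
seg 0: a=4, c=M0/2=0, d=(M1−M0)/(6·1)=1777/636, b=Δ0−h0·(2M0+M1)/6=-6229/636
seg 1: a=-3, c=M1/2=1777/212, d=(M2−M1)/(6·1)=-1889/636, b=Δ1−h1·(2M1+M2)/6=-449/318
seg 2: a=1, c=M2/2=-28/53, d=(M3−M2)/(6·3)=-83/212, b=Δ2−h2·(2M2+M3)/6=4097/636
seg 3: a=5, c=M3/2=-859/212, d=(M4−M3)/(6·1)=859/636, b=Δ3−h3·(2M3+M4)/6=-2321/318
t_q=3/2 → seg 1, τ=1/2; S=-3+-449/318·τ+1777/212·τ²+-1889/636·τ³=-3361/1696

  seg 0: a=4 b=-6229/636 c=0 d=1777/636
  seg 1: a=-3 b=-449/318 c=1777/212 d=-1889/636
  seg 2: a=1 b=4097/636 c=-28/53 d=-83/212
  seg 3: a=5 b=-2321/318 c=-859/212 d=859/636
S(3/2) = -3361/1696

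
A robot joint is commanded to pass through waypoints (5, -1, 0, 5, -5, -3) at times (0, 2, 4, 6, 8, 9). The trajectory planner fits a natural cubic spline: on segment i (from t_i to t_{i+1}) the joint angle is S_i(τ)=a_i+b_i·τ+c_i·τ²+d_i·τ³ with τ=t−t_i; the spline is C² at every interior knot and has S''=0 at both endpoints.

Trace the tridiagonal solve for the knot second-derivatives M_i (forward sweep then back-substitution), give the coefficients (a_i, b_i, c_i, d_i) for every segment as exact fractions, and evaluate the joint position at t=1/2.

  seg 0: a=5 b=-551/153 c=0 d=23/153
  seg 1: a=-1 b=-275/153 c=46/51 d=151/1224
  seg 2: a=0 b=1007/306 c=335/204 d=-1247/1224
  seg 3: a=5 b=-362/153 c=-76/17 d=965/612
  seg 4: a=-5 b=-203/153 c=509/102 d=-509/306
S(1/2) = 1313/408

Δ: Δ0=-3, Δ1=1/2, Δ2=5/2, Δ3=-5, Δ4=2
row 1: diag=8, rhs=21; c'=1/4, d'=21/8
row 2: denom=8−2·1/4=15/2; d'=(12−2·21/8)/(15/2)=9/10
row 3: denom=8−2·4/15=112/15; d'=(-45−2·9/10)/(112/15)=-351/56
row 4: denom=6−2·15/56=153/28; d'=(42−2·-351/56)/(153/28)=509/51
back: M4=509/51
back: M3=-351/56−15/56·509/51=-152/17
back: M2=9/10−4/15·-152/17=335/102
back: M1=21/8−1/4·335/102=92/51
M: M0=0, M1=92/51, M2=335/102, M3=-152/17, M4=509/51, M5=0
seg 0: a=5, c=M0/2=0, d=(M1−M0)/(6·2)=23/153, b=Δ0−h0·(2M0+M1)/6=-551/153
seg 1: a=-1, c=M1/2=46/51, d=(M2−M1)/(6·2)=151/1224, b=Δ1−h1·(2M1+M2)/6=-275/153
seg 2: a=0, c=M2/2=335/204, d=(M3−M2)/(6·2)=-1247/1224, b=Δ2−h2·(2M2+M3)/6=1007/306
seg 3: a=5, c=M3/2=-76/17, d=(M4−M3)/(6·2)=965/612, b=Δ3−h3·(2M3+M4)/6=-362/153
seg 4: a=-5, c=M4/2=509/102, d=(M5−M4)/(6·1)=-509/306, b=Δ4−h4·(2M4+M5)/6=-203/153
t_q=1/2 → seg 0, τ=1/2; S=5+-551/153·τ+0·τ²+23/153·τ³=1313/408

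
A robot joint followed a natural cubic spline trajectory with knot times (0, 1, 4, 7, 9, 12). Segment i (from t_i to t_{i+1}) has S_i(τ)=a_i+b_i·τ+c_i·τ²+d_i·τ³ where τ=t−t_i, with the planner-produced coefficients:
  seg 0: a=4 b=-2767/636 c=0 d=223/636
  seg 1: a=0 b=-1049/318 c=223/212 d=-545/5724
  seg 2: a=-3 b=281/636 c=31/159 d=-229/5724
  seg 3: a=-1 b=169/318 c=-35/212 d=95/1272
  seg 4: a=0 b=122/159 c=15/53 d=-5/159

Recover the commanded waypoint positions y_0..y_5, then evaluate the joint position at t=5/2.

y_0 = S_0(0) = a_0 = 4
y_1 = S_1(0) = a_1 = 0
y_2 = S_2(0) = a_2 = -3
y_3 = S_3(0) = a_3 = -1
y_4 = S_4(0) = a_4 = 0
y_5 = S_4(3) = 4
t_q=5/2 is in segment 1 (τ=3/2); S_1(τ)=-4923/1696

y_0=4 y_1=0 y_2=-3 y_3=-1 y_4=0 y_5=4
S(5/2) = -4923/1696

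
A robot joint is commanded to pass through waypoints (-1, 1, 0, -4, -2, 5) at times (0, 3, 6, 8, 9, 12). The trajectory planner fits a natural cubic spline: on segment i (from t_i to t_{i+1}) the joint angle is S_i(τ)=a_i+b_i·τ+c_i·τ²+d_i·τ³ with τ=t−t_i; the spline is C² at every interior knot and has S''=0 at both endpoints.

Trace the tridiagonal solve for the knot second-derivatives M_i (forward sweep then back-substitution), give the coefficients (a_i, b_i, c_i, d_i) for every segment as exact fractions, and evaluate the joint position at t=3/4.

Δ: Δ0=2/3, Δ1=-1/3, Δ2=-2, Δ3=2, Δ4=7/3
row 1: diag=12, rhs=-6; c'=1/4, d'=-1/2
row 2: denom=10−3·1/4=37/4; d'=(-10−3·-1/2)/(37/4)=-34/37
row 3: denom=6−2·8/37=206/37; d'=(24−2·-34/37)/(206/37)=478/103
row 4: denom=8−1·37/206=1611/206; d'=(2−1·478/103)/(1611/206)=-544/1611
back: M4=-544/1611
back: M3=478/103−37/206·-544/1611=7574/1611
back: M2=-34/37−8/37·7574/1611=-3118/1611
back: M1=-1/2−1/4·-3118/1611=-26/1611
M: M0=0, M1=-26/1611, M2=-3118/1611, M3=7574/1611, M4=-544/1611, M5=0
seg 0: a=-1, c=M0/2=0, d=(M1−M0)/(6·3)=-13/14499, b=Δ0−h0·(2M0+M1)/6=1087/1611
seg 1: a=1, c=M1/2=-13/1611, d=(M2−M1)/(6·3)=-1546/14499, b=Δ1−h1·(2M1+M2)/6=1048/1611
seg 2: a=0, c=M2/2=-1559/1611, d=(M3−M2)/(6·2)=99/179, b=Δ2−h2·(2M2+M3)/6=-3668/1611
seg 3: a=-4, c=M3/2=3787/1611, d=(M4−M3)/(6·1)=-451/537, b=Δ3−h3·(2M3+M4)/6=788/1611
seg 4: a=-2, c=M4/2=-272/1611, d=(M5−M4)/(6·3)=272/14499, b=Δ4−h4·(2M4+M5)/6=4303/1611
t_q=3/4 → seg 0, τ=3/4; S=-1+1087/1611·τ+0·τ²+-13/14499·τ³=-5663/11456

  seg 0: a=-1 b=1087/1611 c=0 d=-13/14499
  seg 1: a=1 b=1048/1611 c=-13/1611 d=-1546/14499
  seg 2: a=0 b=-3668/1611 c=-1559/1611 d=99/179
  seg 3: a=-4 b=788/1611 c=3787/1611 d=-451/537
  seg 4: a=-2 b=4303/1611 c=-272/1611 d=272/14499
S(3/4) = -5663/11456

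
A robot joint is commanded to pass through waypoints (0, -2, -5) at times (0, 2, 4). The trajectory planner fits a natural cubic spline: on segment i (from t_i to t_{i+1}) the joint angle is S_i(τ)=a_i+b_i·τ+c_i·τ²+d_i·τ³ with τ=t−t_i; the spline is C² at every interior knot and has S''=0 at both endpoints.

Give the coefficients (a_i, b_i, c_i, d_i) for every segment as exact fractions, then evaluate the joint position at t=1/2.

  seg 0: a=0 b=-7/8 c=0 d=-1/32
  seg 1: a=-2 b=-5/4 c=-3/16 d=1/32
S(1/2) = -113/256

Δ: Δ0=-1, Δ1=-3/2
row 1: diag=8, rhs=-3; c'=1/4, d'=-3/8
back: M1=-3/8
M: M0=0, M1=-3/8, M2=0
seg 0: a=0, c=M0/2=0, d=(M1−M0)/(6·2)=-1/32, b=Δ0−h0·(2M0+M1)/6=-7/8
seg 1: a=-2, c=M1/2=-3/16, d=(M2−M1)/(6·2)=1/32, b=Δ1−h1·(2M1+M2)/6=-5/4
t_q=1/2 → seg 0, τ=1/2; S=0+-7/8·τ+0·τ²+-1/32·τ³=-113/256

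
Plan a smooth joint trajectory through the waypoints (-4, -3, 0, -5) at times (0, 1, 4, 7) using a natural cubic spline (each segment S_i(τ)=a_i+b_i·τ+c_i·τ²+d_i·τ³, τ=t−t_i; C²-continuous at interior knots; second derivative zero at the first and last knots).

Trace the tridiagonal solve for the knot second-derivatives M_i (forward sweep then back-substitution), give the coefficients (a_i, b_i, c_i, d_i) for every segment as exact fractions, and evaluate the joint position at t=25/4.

Δ: Δ0=1, Δ1=1, Δ2=-5/3
row 1: diag=8, rhs=0; c'=3/8, d'=0
row 2: denom=12−3·3/8=87/8; d'=(-16−3·0)/(87/8)=-128/87
back: M2=-128/87
back: M1=0−3/8·-128/87=16/29
M: M0=0, M1=16/29, M2=-128/87, M3=0
seg 0: a=-4, c=M0/2=0, d=(M1−M0)/(6·1)=8/87, b=Δ0−h0·(2M0+M1)/6=79/87
seg 1: a=-3, c=M1/2=8/29, d=(M2−M1)/(6·3)=-88/783, b=Δ1−h1·(2M1+M2)/6=103/87
seg 2: a=0, c=M2/2=-64/87, d=(M3−M2)/(6·3)=64/783, b=Δ2−h2·(2M2+M3)/6=-17/87
t_q=25/4 → seg 2, τ=9/4; S=0+-17/87·τ+-64/87·τ²+64/783·τ³=-375/116

  seg 0: a=-4 b=79/87 c=0 d=8/87
  seg 1: a=-3 b=103/87 c=8/29 d=-88/783
  seg 2: a=0 b=-17/87 c=-64/87 d=64/783
S(25/4) = -375/116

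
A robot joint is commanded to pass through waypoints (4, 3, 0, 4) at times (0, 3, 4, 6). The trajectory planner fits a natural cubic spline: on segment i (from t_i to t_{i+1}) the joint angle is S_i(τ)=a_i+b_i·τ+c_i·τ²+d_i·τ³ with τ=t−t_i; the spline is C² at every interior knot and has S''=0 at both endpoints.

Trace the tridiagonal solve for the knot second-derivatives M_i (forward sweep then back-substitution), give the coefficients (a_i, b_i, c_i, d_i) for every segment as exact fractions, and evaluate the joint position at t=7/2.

  seg 0: a=4 b=142/141 c=0 d=-7/47
  seg 1: a=3 b=-425/141 c=-63/47 d=191/141
  seg 2: a=0 b=-230/141 c=128/47 d=-64/141
S(7/2) = 499/376

Δ: Δ0=-1/3, Δ1=-3, Δ2=2
row 1: diag=8, rhs=-16; c'=1/8, d'=-2
row 2: denom=6−1·1/8=47/8; d'=(30−1·-2)/(47/8)=256/47
back: M2=256/47
back: M1=-2−1/8·256/47=-126/47
M: M0=0, M1=-126/47, M2=256/47, M3=0
seg 0: a=4, c=M0/2=0, d=(M1−M0)/(6·3)=-7/47, b=Δ0−h0·(2M0+M1)/6=142/141
seg 1: a=3, c=M1/2=-63/47, d=(M2−M1)/(6·1)=191/141, b=Δ1−h1·(2M1+M2)/6=-425/141
seg 2: a=0, c=M2/2=128/47, d=(M3−M2)/(6·2)=-64/141, b=Δ2−h2·(2M2+M3)/6=-230/141
t_q=7/2 → seg 1, τ=1/2; S=3+-425/141·τ+-63/47·τ²+191/141·τ³=499/376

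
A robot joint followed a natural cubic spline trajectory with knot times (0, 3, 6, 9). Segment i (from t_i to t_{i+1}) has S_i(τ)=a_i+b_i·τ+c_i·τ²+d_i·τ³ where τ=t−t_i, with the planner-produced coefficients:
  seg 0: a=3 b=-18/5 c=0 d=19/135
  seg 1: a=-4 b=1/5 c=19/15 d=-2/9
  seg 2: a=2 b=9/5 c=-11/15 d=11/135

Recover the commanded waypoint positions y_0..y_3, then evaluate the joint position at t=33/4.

y_0=3 y_1=-4 y_2=2 y_3=3
S(33/4) = 209/64

y_0 = S_0(0) = a_0 = 3
y_1 = S_1(0) = a_1 = -4
y_2 = S_2(0) = a_2 = 2
y_3 = S_2(3) = 3
t_q=33/4 is in segment 2 (τ=9/4); S_2(τ)=209/64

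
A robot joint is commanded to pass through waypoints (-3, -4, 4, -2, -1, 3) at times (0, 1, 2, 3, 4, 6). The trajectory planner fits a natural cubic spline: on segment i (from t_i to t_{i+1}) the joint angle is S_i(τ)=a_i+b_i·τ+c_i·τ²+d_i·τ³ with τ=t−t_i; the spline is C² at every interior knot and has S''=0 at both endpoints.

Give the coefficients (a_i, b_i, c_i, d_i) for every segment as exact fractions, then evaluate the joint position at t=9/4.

Δ: Δ0=-1, Δ1=8, Δ2=-6, Δ3=1, Δ4=2
row 1: diag=4, rhs=54; c'=1/4, d'=27/2
row 2: denom=4−1·1/4=15/4; d'=(-84−1·27/2)/(15/4)=-26
row 3: denom=4−1·4/15=56/15; d'=(42−1·-26)/(56/15)=255/14
row 4: denom=6−1·15/56=321/56; d'=(6−1·255/14)/(321/56)=-228/107
back: M4=-228/107
back: M3=255/14−15/56·-228/107=2010/107
back: M2=-26−4/15·2010/107=-3318/107
back: M1=27/2−1/4·-3318/107=2274/107
M: M0=0, M1=2274/107, M2=-3318/107, M3=2010/107, M4=-228/107, M5=0
seg 0: a=-3, c=M0/2=0, d=(M1−M0)/(6·1)=379/107, b=Δ0−h0·(2M0+M1)/6=-486/107
seg 1: a=-4, c=M1/2=1137/107, d=(M2−M1)/(6·1)=-932/107, b=Δ1−h1·(2M1+M2)/6=651/107
seg 2: a=4, c=M2/2=-1659/107, d=(M3−M2)/(6·1)=888/107, b=Δ2−h2·(2M2+M3)/6=129/107
seg 3: a=-2, c=M3/2=1005/107, d=(M4−M3)/(6·1)=-373/107, b=Δ3−h3·(2M3+M4)/6=-525/107
seg 4: a=-1, c=M4/2=-114/107, d=(M5−M4)/(6·2)=19/107, b=Δ4−h4·(2M4+M5)/6=366/107
t_q=9/4 → seg 2, τ=1/4; S=4+129/107·τ+-1659/107·τ²+888/107·τ³=5927/1712

  seg 0: a=-3 b=-486/107 c=0 d=379/107
  seg 1: a=-4 b=651/107 c=1137/107 d=-932/107
  seg 2: a=4 b=129/107 c=-1659/107 d=888/107
  seg 3: a=-2 b=-525/107 c=1005/107 d=-373/107
  seg 4: a=-1 b=366/107 c=-114/107 d=19/107
S(9/4) = 5927/1712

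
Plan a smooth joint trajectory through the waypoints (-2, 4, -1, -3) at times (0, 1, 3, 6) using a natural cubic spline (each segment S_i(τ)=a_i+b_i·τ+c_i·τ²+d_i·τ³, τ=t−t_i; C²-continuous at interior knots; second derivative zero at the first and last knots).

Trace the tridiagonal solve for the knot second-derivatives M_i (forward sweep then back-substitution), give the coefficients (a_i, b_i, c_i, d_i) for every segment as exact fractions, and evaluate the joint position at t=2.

  seg 0: a=-2 b=91/12 c=0 d=-19/12
  seg 1: a=4 b=17/6 c=-19/4 d=25/24
  seg 2: a=-1 b=-11/3 c=3/2 d=-1/6
S(2) = 25/8

Δ: Δ0=6, Δ1=-5/2, Δ2=-2/3
row 1: diag=6, rhs=-51; c'=1/3, d'=-17/2
row 2: denom=10−2·1/3=28/3; d'=(11−2·-17/2)/(28/3)=3
back: M2=3
back: M1=-17/2−1/3·3=-19/2
M: M0=0, M1=-19/2, M2=3, M3=0
seg 0: a=-2, c=M0/2=0, d=(M1−M0)/(6·1)=-19/12, b=Δ0−h0·(2M0+M1)/6=91/12
seg 1: a=4, c=M1/2=-19/4, d=(M2−M1)/(6·2)=25/24, b=Δ1−h1·(2M1+M2)/6=17/6
seg 2: a=-1, c=M2/2=3/2, d=(M3−M2)/(6·3)=-1/6, b=Δ2−h2·(2M2+M3)/6=-11/3
t_q=2 → seg 1, τ=1; S=4+17/6·τ+-19/4·τ²+25/24·τ³=25/8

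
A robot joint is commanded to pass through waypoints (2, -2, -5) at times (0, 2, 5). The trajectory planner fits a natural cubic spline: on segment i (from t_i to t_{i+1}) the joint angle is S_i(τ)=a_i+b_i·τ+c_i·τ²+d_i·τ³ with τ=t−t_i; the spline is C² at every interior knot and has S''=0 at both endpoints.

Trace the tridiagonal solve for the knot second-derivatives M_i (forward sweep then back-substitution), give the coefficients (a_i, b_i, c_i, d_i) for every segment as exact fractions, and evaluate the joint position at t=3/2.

  seg 0: a=2 b=-11/5 c=0 d=1/20
  seg 1: a=-2 b=-8/5 c=3/10 d=-1/30
S(3/2) = -181/160

Δ: Δ0=-2, Δ1=-1
row 1: diag=10, rhs=6; c'=3/10, d'=3/5
back: M1=3/5
M: M0=0, M1=3/5, M2=0
seg 0: a=2, c=M0/2=0, d=(M1−M0)/(6·2)=1/20, b=Δ0−h0·(2M0+M1)/6=-11/5
seg 1: a=-2, c=M1/2=3/10, d=(M2−M1)/(6·3)=-1/30, b=Δ1−h1·(2M1+M2)/6=-8/5
t_q=3/2 → seg 0, τ=3/2; S=2+-11/5·τ+0·τ²+1/20·τ³=-181/160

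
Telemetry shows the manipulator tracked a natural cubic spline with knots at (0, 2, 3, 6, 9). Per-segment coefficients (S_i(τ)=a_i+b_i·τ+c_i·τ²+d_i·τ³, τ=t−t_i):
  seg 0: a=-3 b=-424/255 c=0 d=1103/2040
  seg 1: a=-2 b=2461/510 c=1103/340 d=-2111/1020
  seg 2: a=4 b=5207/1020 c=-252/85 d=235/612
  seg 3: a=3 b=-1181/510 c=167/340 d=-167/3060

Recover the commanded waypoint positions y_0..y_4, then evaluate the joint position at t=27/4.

y_0=-3 y_1=-2 y_2=4 y_3=3 y_4=-1
S(27/4) = 32999/21760

y_0 = S_0(0) = a_0 = -3
y_1 = S_1(0) = a_1 = -2
y_2 = S_2(0) = a_2 = 4
y_3 = S_3(0) = a_3 = 3
y_4 = S_3(3) = -1
t_q=27/4 is in segment 3 (τ=3/4); S_3(τ)=32999/21760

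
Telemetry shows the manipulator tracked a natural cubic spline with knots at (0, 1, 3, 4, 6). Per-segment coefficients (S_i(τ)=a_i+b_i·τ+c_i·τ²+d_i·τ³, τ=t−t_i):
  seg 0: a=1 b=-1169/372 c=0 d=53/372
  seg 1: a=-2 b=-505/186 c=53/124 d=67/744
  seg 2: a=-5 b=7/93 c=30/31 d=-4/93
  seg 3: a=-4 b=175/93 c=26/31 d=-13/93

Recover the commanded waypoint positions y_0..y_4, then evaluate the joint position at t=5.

y_0 = S_0(0) = a_0 = 1
y_1 = S_1(0) = a_1 = -2
y_2 = S_2(0) = a_2 = -5
y_3 = S_3(0) = a_3 = -4
y_4 = S_3(2) = 2
t_q=5 is in segment 3 (τ=1); S_3(τ)=-44/31

y_0=1 y_1=-2 y_2=-5 y_3=-4 y_4=2
S(5) = -44/31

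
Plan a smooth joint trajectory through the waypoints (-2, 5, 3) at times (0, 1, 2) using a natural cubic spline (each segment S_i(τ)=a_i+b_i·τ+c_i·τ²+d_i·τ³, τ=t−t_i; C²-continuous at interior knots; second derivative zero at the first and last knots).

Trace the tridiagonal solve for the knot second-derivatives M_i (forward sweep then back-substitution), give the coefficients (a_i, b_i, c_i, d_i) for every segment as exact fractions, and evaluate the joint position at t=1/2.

  seg 0: a=-2 b=37/4 c=0 d=-9/4
  seg 1: a=5 b=5/2 c=-27/4 d=9/4
S(1/2) = 75/32

Δ: Δ0=7, Δ1=-2
row 1: diag=4, rhs=-54; c'=1/4, d'=-27/2
back: M1=-27/2
M: M0=0, M1=-27/2, M2=0
seg 0: a=-2, c=M0/2=0, d=(M1−M0)/(6·1)=-9/4, b=Δ0−h0·(2M0+M1)/6=37/4
seg 1: a=5, c=M1/2=-27/4, d=(M2−M1)/(6·1)=9/4, b=Δ1−h1·(2M1+M2)/6=5/2
t_q=1/2 → seg 0, τ=1/2; S=-2+37/4·τ+0·τ²+-9/4·τ³=75/32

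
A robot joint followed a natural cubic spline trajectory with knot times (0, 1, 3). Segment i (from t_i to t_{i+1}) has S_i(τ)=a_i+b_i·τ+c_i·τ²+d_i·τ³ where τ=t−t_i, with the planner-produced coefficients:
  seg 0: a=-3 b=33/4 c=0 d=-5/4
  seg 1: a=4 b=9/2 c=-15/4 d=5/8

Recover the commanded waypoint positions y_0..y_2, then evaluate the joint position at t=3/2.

y_0=-3 y_1=4 y_2=3
S(3/2) = 345/64

y_0 = S_0(0) = a_0 = -3
y_1 = S_1(0) = a_1 = 4
y_2 = S_1(2) = 3
t_q=3/2 is in segment 1 (τ=1/2); S_1(τ)=345/64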